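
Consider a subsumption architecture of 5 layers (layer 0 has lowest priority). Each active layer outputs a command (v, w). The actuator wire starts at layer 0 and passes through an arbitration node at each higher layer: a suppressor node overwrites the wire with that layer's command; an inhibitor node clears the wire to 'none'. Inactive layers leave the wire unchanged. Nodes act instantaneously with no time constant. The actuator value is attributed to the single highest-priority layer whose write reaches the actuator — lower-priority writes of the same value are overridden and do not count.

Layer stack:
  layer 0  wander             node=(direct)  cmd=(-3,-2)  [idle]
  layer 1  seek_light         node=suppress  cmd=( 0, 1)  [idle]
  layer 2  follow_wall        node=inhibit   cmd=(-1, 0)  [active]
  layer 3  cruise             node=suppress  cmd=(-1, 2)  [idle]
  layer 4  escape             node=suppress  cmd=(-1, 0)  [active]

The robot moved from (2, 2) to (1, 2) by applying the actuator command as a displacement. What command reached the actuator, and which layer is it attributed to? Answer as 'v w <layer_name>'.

displacement = (1, 2) − (2, 2) = (-1, 0)
[0] wander off; wire := none
[1] seek_light off; pass none
[2] follow_wall on (inhibit); wire := none
[3] cruise off; pass none
[4] escape on (suppress); wire := (-1, 0)
output (-1, 0) — from layer 4 (escape)

-1 0 escape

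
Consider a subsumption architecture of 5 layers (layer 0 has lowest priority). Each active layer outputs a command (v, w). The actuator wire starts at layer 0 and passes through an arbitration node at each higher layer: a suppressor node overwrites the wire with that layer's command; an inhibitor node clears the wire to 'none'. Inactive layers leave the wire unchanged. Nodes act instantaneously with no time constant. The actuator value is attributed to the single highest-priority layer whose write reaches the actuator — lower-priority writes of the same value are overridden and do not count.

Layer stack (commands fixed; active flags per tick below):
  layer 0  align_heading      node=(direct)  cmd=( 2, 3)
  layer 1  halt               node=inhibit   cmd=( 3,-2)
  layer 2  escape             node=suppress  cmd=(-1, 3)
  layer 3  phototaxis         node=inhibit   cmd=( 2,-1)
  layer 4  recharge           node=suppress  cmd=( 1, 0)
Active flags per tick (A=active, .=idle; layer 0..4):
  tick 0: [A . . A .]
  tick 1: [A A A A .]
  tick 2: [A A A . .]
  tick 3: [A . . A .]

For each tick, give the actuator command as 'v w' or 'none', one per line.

tick 0:
  layer 0 (align_heading) active — direct: (2, 3)
  layer 1 (halt) idle — unchanged: (2, 3)
  layer 2 (escape) idle — unchanged: (2, 3)
  layer 3 (phototaxis) active — inhibits: none
  layer 4 (recharge) idle — unchanged: none
  → actuator none
tick 1:
  layer 0 (align_heading) active — direct: (2, 3)
  layer 1 (halt) active — inhibits: none
  layer 2 (escape) active — suppresses: (-1, 3)
  layer 3 (phototaxis) active — inhibits: none
  layer 4 (recharge) idle — unchanged: none
  → actuator none
tick 2:
  layer 0 (align_heading) active — direct: (2, 3)
  layer 1 (halt) active — inhibits: none
  layer 2 (escape) active — suppresses: (-1, 3)
  layer 3 (phototaxis) idle — unchanged: (-1, 3)
  layer 4 (recharge) idle — unchanged: (-1, 3)
  → actuator (-1, 3)
tick 3:
  layer 0 (align_heading) active — direct: (2, 3)
  layer 1 (halt) idle — unchanged: (2, 3)
  layer 2 (escape) idle — unchanged: (2, 3)
  layer 3 (phototaxis) active — inhibits: none
  layer 4 (recharge) idle — unchanged: none
  → actuator none

none
none
-1 3
none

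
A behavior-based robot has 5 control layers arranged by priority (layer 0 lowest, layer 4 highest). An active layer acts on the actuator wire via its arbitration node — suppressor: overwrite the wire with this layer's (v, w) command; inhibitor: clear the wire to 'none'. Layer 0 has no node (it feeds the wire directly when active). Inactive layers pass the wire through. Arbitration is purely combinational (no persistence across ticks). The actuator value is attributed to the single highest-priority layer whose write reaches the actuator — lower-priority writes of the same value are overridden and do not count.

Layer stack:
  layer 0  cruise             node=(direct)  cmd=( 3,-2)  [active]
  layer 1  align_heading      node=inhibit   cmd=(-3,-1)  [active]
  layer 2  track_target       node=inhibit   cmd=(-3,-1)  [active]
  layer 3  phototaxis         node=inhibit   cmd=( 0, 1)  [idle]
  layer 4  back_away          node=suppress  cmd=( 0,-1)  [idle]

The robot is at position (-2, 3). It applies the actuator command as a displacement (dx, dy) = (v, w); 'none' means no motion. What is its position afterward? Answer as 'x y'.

-2 3

[0] cruise on; wire := (3, -2)
[1] align_heading on (inhibit); wire := none
[2] track_target on (inhibit); wire := none
[3] phototaxis off; pass none
[4] back_away off; pass none
output none
position: (-2, 3) + none = (-2, 3)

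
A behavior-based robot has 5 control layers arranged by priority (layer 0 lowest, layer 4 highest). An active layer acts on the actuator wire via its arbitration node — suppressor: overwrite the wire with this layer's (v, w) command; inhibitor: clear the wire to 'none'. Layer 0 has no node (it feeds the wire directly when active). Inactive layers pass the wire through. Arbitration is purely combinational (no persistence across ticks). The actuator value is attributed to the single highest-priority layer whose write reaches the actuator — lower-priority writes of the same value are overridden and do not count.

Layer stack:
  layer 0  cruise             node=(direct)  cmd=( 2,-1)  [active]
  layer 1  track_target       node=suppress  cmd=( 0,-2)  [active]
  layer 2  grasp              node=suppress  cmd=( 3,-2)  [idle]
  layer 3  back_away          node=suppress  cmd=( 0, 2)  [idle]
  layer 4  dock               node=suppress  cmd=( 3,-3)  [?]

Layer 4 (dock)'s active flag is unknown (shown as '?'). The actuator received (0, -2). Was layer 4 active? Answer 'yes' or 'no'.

If layer 4 is active=yes:
  actuator would be (3, -3)
If layer 4 is active=no:
  actuator would be (0, -2)
Observed (0, -2), so layer 4 was idle.

no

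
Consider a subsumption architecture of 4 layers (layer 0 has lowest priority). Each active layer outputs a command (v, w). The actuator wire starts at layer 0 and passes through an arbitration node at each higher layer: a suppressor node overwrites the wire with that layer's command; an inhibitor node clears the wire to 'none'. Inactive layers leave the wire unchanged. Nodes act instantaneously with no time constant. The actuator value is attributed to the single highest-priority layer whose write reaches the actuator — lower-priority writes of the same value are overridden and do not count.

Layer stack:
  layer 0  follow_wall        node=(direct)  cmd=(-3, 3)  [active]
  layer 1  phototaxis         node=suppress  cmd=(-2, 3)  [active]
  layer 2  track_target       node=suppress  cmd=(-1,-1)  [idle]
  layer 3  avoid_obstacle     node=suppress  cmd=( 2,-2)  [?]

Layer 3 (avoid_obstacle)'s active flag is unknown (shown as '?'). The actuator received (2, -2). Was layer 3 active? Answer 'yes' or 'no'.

yes

If layer 3 is active=yes:
  actuator would be (2, -2)
If layer 3 is active=no:
  actuator would be (-2, 3)
Observed (2, -2), so layer 3 was active.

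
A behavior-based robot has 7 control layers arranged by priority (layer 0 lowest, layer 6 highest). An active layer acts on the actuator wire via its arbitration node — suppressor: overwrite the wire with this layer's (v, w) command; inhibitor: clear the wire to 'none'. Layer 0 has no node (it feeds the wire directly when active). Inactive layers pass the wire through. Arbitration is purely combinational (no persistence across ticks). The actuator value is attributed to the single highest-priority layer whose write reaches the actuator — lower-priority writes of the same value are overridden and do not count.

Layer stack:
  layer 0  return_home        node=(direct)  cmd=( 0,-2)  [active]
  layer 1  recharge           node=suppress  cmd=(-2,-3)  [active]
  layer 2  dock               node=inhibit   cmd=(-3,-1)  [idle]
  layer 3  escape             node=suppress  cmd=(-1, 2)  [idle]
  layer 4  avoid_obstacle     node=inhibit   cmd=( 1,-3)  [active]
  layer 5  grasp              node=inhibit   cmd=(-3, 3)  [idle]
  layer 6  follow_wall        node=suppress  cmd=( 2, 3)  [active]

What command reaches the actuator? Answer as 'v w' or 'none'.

L0 return_home: active, feeds wire = (0, -2)
L1 recharge: active, suppressor → wire = (-2, -3)
L2 dock: idle → wire stays (-2, -3)
L3 escape: idle → wire stays (-2, -3)
L4 avoid_obstacle: active, inhibitor → wire = none
L5 grasp: idle → wire stays none
L6 follow_wall: active, suppressor → wire = (2, 3)
actuator = (2, 3)

2 3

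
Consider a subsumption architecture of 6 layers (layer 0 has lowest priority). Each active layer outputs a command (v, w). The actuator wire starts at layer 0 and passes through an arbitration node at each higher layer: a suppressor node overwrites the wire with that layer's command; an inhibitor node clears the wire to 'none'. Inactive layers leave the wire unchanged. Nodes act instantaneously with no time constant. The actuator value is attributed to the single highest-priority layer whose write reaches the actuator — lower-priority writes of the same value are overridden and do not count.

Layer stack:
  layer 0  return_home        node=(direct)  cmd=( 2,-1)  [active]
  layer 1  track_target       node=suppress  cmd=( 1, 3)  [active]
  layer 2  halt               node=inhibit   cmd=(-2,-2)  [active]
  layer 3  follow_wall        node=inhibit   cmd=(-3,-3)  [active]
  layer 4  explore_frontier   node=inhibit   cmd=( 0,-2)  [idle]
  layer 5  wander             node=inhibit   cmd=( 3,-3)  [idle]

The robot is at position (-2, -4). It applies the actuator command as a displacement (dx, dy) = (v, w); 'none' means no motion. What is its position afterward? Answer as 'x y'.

[0] return_home on; wire := (2, -1)
[1] track_target on (suppress); wire := (1, 3)
[2] halt on (inhibit); wire := none
[3] follow_wall on (inhibit); wire := none
[4] explore_frontier off; pass none
[5] wander off; pass none
output none
position: (-2, -4) + none = (-2, -4)

-2 -4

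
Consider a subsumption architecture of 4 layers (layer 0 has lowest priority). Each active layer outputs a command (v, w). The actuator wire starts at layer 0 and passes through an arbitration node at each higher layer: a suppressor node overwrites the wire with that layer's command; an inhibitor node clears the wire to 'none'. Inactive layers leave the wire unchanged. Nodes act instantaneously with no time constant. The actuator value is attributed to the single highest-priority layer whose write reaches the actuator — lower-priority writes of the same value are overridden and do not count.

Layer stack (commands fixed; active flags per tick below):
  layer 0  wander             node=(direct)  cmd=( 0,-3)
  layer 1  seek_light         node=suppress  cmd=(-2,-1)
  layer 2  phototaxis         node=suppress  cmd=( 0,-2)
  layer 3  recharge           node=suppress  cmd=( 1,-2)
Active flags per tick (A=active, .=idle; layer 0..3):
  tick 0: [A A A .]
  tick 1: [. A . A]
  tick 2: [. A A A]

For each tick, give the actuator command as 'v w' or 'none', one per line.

0 -2
1 -2
1 -2

tick 0:
  L0 wander: active, feeds wire = (0, -3)
  L1 seek_light: active, suppressor → wire = (-2, -1)
  L2 phototaxis: active, suppressor → wire = (0, -2)
  L3 recharge: idle → wire stays (0, -2)
  actuator = (0, -2)
tick 1:
  L0 wander: idle → wire = none
  L1 seek_light: active, suppressor → wire = (-2, -1)
  L2 phototaxis: idle → wire stays (-2, -1)
  L3 recharge: active, suppressor → wire = (1, -2)
  actuator = (1, -2)
tick 2:
  L0 wander: idle → wire = none
  L1 seek_light: active, suppressor → wire = (-2, -1)
  L2 phototaxis: active, suppressor → wire = (0, -2)
  L3 recharge: active, suppressor → wire = (1, -2)
  actuator = (1, -2)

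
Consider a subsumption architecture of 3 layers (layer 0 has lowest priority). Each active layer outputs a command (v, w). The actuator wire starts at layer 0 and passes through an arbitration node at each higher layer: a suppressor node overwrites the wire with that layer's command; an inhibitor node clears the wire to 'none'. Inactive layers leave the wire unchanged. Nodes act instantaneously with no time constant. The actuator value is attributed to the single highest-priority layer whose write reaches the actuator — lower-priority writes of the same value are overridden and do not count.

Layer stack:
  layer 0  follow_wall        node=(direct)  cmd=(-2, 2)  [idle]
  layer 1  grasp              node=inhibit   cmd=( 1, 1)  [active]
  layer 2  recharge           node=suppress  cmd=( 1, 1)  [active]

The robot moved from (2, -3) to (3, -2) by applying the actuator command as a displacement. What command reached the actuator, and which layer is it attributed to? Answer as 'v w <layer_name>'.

1 1 recharge

displacement = (3, -2) − (2, -3) = (1, 1)
L0 follow_wall: idle → wire = none
L1 grasp: active, inhibitor → wire = none
L2 recharge: active, suppressor → wire = (1, 1)
actuator = (1, 1) — from layer 2 (recharge)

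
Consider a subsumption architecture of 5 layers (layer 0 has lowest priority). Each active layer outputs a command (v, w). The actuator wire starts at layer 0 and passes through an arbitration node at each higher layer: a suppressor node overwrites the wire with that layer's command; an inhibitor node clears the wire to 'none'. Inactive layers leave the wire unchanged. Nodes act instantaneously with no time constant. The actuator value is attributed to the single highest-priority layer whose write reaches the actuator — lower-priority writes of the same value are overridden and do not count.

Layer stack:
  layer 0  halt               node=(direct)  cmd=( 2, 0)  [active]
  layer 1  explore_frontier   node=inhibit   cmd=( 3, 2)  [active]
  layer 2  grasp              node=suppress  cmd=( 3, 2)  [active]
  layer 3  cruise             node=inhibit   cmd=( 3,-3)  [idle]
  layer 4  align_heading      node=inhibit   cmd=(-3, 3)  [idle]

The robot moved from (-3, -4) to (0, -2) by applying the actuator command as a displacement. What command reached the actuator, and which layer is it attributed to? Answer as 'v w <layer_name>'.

displacement = (0, -2) − (-3, -4) = (3, 2)
[0] halt on; wire := (2, 0)
[1] explore_frontier on (inhibit); wire := none
[2] grasp on (suppress); wire := (3, 2)
[3] cruise off; pass (3, 2)
[4] align_heading off; pass (3, 2)
output (3, 2) — from layer 2 (grasp)

3 2 grasp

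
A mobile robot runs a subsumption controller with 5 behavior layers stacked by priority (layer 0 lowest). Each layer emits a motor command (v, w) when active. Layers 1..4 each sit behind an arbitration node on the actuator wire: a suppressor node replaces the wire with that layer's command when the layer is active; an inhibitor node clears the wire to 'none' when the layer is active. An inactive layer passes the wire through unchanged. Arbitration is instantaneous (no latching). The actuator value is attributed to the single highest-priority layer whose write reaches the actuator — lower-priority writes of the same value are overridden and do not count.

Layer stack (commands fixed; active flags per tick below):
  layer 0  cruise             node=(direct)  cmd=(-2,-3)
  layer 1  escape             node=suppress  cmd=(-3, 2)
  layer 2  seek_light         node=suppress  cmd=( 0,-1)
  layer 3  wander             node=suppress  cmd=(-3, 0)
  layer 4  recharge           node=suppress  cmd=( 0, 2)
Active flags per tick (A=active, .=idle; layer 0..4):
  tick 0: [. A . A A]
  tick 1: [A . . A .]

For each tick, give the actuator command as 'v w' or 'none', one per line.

tick 0:
  L0 cruise: idle → wire = none
  L1 escape: active, suppressor → wire = (-3, 2)
  L2 seek_light: idle → wire stays (-3, 2)
  L3 wander: active, suppressor → wire = (-3, 0)
  L4 recharge: active, suppressor → wire = (0, 2)
  actuator = (0, 2)
tick 1:
  L0 cruise: active, feeds wire = (-2, -3)
  L1 escape: idle → wire stays (-2, -3)
  L2 seek_light: idle → wire stays (-2, -3)
  L3 wander: active, suppressor → wire = (-3, 0)
  L4 recharge: idle → wire stays (-3, 0)
  actuator = (-3, 0)

0 2
-3 0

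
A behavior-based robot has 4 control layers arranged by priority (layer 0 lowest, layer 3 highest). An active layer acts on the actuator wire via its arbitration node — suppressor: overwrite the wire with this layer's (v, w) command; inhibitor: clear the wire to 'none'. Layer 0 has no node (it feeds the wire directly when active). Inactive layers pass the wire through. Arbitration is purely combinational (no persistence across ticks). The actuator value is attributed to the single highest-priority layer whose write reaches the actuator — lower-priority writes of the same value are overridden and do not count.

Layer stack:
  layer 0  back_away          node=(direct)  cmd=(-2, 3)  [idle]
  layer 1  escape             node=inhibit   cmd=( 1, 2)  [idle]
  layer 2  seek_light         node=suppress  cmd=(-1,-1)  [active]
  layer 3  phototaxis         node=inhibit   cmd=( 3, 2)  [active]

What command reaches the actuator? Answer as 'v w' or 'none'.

none

L0 back_away: idle → wire = none
L1 escape: idle → wire stays none
L2 seek_light: active, suppressor → wire = (-1, -1)
L3 phototaxis: active, inhibitor → wire = none
actuator = none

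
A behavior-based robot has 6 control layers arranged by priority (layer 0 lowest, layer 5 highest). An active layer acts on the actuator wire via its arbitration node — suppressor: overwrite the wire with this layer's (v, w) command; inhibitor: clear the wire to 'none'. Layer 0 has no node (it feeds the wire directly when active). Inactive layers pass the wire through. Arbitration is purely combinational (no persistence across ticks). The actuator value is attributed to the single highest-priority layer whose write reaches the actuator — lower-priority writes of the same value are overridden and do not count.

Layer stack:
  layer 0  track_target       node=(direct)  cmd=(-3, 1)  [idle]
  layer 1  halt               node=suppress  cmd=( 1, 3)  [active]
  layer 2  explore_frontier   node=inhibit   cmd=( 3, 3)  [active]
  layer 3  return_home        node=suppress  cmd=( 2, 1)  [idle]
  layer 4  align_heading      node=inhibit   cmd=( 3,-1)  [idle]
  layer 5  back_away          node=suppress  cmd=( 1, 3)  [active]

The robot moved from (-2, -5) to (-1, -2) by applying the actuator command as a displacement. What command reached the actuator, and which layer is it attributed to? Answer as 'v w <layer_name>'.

displacement = (-1, -2) − (-2, -5) = (1, 3)
[0] track_target off; wire := none
[1] halt on (suppress); wire := (1, 3)
[2] explore_frontier on (inhibit); wire := none
[3] return_home off; pass none
[4] align_heading off; pass none
[5] back_away on (suppress); wire := (1, 3)
output (1, 3) — from layer 5 (back_away)

1 3 back_away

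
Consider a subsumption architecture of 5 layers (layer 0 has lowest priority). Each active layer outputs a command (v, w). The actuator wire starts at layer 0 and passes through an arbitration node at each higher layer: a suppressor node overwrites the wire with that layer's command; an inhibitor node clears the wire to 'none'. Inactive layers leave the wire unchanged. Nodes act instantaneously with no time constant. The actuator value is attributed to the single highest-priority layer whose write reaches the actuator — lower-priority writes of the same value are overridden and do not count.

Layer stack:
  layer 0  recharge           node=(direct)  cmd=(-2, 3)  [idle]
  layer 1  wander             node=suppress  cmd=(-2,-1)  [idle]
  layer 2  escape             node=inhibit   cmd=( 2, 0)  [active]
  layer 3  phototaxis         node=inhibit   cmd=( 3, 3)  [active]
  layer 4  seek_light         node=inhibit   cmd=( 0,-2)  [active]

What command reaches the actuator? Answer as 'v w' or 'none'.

[0] recharge off; wire := none
[1] wander off; pass none
[2] escape on (inhibit); wire := none
[3] phototaxis on (inhibit); wire := none
[4] seek_light on (inhibit); wire := none
output none

none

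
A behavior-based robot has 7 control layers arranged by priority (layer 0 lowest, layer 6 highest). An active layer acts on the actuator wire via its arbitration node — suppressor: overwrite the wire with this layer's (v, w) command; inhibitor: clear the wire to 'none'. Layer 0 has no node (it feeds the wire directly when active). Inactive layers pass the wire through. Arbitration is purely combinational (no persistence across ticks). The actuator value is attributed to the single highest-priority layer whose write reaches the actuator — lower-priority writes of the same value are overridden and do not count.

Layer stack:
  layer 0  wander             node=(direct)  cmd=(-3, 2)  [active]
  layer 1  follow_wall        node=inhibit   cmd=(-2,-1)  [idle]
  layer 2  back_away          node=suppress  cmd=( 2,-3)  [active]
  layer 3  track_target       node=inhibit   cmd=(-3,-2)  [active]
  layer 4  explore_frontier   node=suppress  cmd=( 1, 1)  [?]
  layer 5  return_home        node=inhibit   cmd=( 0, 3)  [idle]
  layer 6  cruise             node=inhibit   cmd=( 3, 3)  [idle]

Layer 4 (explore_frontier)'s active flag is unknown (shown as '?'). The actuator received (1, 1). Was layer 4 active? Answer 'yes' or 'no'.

If layer 4 is active=yes:
  actuator would be (1, 1)
If layer 4 is active=no:
  actuator would be none
Observed (1, 1), so layer 4 was active.

yes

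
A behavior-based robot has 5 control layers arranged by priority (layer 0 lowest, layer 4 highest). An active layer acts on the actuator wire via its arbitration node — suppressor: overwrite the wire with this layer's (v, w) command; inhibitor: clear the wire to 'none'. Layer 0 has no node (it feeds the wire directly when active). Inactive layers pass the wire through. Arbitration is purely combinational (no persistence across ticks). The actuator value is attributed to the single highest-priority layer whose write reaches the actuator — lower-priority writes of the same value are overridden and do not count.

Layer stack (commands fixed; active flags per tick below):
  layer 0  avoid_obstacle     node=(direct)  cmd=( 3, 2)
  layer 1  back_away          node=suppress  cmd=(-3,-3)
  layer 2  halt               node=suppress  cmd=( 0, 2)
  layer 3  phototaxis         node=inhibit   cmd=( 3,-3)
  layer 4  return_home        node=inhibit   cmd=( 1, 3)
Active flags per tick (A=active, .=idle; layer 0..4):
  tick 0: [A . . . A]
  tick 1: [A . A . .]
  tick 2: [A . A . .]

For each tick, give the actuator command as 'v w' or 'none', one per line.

none
0 2
0 2

tick 0:
  layer 0 (avoid_obstacle) active — direct: (3, 2)
  layer 1 (back_away) idle — unchanged: (3, 2)
  layer 2 (halt) idle — unchanged: (3, 2)
  layer 3 (phototaxis) idle — unchanged: (3, 2)
  layer 4 (return_home) active — inhibits: none
  → actuator none
tick 1:
  layer 0 (avoid_obstacle) active — direct: (3, 2)
  layer 1 (back_away) idle — unchanged: (3, 2)
  layer 2 (halt) active — suppresses: (0, 2)
  layer 3 (phototaxis) idle — unchanged: (0, 2)
  layer 4 (return_home) idle — unchanged: (0, 2)
  → actuator (0, 2)
tick 2:
  layer 0 (avoid_obstacle) active — direct: (3, 2)
  layer 1 (back_away) idle — unchanged: (3, 2)
  layer 2 (halt) active — suppresses: (0, 2)
  layer 3 (phototaxis) idle — unchanged: (0, 2)
  layer 4 (return_home) idle — unchanged: (0, 2)
  → actuator (0, 2)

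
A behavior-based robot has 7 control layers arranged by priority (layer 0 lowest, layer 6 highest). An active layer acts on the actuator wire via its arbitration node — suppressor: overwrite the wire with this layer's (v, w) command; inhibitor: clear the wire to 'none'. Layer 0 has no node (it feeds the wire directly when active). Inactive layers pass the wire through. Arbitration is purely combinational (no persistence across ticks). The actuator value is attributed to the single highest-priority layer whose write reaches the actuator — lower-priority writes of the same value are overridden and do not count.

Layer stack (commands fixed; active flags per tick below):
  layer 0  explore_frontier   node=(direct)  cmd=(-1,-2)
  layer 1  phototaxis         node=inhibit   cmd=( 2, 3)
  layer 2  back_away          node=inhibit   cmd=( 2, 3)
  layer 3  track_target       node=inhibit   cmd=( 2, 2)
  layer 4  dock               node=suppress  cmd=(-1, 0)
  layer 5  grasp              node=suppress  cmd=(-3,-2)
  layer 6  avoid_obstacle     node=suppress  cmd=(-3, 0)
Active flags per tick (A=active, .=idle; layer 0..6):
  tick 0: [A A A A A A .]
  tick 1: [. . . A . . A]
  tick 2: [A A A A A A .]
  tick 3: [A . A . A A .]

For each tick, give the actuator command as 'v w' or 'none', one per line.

tick 0:
  [0] explore_frontier on; wire := (-1, -2)
  [1] phototaxis on (inhibit); wire := none
  [2] back_away on (inhibit); wire := none
  [3] track_target on (inhibit); wire := none
  [4] dock on (suppress); wire := (-1, 0)
  [5] grasp on (suppress); wire := (-3, -2)
  [6] avoid_obstacle off; pass (-3, -2)
  output (-3, -2)
tick 1:
  [0] explore_frontier off; wire := none
  [1] phototaxis off; pass none
  [2] back_away off; pass none
  [3] track_target on (inhibit); wire := none
  [4] dock off; pass none
  [5] grasp off; pass none
  [6] avoid_obstacle on (suppress); wire := (-3, 0)
  output (-3, 0)
tick 2:
  [0] explore_frontier on; wire := (-1, -2)
  [1] phototaxis on (inhibit); wire := none
  [2] back_away on (inhibit); wire := none
  [3] track_target on (inhibit); wire := none
  [4] dock on (suppress); wire := (-1, 0)
  [5] grasp on (suppress); wire := (-3, -2)
  [6] avoid_obstacle off; pass (-3, -2)
  output (-3, -2)
tick 3:
  [0] explore_frontier on; wire := (-1, -2)
  [1] phototaxis off; pass (-1, -2)
  [2] back_away on (inhibit); wire := none
  [3] track_target off; pass none
  [4] dock on (suppress); wire := (-1, 0)
  [5] grasp on (suppress); wire := (-3, -2)
  [6] avoid_obstacle off; pass (-3, -2)
  output (-3, -2)

-3 -2
-3 0
-3 -2
-3 -2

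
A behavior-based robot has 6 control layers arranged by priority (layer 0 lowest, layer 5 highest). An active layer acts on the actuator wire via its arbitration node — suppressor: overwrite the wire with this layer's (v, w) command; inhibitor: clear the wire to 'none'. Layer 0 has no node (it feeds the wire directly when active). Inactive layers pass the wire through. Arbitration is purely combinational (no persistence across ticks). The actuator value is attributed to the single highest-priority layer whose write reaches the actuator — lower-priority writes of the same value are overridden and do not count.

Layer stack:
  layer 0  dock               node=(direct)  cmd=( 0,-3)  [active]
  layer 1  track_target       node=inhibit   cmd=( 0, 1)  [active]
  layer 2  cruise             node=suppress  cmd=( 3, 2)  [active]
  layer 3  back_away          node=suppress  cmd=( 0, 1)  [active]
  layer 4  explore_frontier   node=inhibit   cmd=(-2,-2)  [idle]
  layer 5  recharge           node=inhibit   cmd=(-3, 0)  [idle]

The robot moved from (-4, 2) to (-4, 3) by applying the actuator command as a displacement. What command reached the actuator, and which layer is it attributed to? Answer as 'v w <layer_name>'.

0 1 back_away

displacement = (-4, 3) − (-4, 2) = (0, 1)
[0] dock on; wire := (0, -3)
[1] track_target on (inhibit); wire := none
[2] cruise on (suppress); wire := (3, 2)
[3] back_away on (suppress); wire := (0, 1)
[4] explore_frontier off; pass (0, 1)
[5] recharge off; pass (0, 1)
output (0, 1) — from layer 3 (back_away)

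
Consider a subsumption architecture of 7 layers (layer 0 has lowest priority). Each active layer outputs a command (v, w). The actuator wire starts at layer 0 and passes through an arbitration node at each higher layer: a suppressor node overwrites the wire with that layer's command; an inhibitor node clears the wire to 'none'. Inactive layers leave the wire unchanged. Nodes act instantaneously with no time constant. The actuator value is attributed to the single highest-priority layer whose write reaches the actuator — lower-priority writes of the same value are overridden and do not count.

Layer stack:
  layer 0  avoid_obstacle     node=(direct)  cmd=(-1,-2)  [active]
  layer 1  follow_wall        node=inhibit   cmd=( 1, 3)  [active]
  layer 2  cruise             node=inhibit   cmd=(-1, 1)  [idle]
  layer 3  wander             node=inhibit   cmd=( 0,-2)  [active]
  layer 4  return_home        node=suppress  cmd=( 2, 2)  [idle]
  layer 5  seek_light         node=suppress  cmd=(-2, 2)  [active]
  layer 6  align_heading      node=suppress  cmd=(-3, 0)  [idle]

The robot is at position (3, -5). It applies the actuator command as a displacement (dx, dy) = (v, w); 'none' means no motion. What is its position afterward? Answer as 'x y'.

[0] avoid_obstacle on; wire := (-1, -2)
[1] follow_wall on (inhibit); wire := none
[2] cruise off; pass none
[3] wander on (inhibit); wire := none
[4] return_home off; pass none
[5] seek_light on (suppress); wire := (-2, 2)
[6] align_heading off; pass (-2, 2)
output (-2, 2)
position: (3, -5) + (-2, 2) = (1, -3)

1 -3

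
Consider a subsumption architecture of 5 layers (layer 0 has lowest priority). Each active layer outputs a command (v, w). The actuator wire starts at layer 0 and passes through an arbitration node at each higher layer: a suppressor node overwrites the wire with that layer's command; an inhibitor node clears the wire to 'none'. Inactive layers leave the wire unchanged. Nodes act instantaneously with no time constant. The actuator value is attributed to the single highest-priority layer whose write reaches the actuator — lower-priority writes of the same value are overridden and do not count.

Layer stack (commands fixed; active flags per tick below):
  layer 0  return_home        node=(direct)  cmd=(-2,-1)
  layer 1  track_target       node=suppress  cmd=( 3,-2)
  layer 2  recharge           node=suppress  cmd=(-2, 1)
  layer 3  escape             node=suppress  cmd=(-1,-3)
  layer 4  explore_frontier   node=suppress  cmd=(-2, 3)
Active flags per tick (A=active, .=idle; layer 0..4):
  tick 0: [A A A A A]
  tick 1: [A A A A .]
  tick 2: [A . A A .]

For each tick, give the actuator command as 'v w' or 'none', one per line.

-2 3
-1 -3
-1 -3

tick 0:
  L0 return_home: active, feeds wire = (-2, -1)
  L1 track_target: active, suppressor → wire = (3, -2)
  L2 recharge: active, suppressor → wire = (-2, 1)
  L3 escape: active, suppressor → wire = (-1, -3)
  L4 explore_frontier: active, suppressor → wire = (-2, 3)
  actuator = (-2, 3)
tick 1:
  L0 return_home: active, feeds wire = (-2, -1)
  L1 track_target: active, suppressor → wire = (3, -2)
  L2 recharge: active, suppressor → wire = (-2, 1)
  L3 escape: active, suppressor → wire = (-1, -3)
  L4 explore_frontier: idle → wire stays (-1, -3)
  actuator = (-1, -3)
tick 2:
  L0 return_home: active, feeds wire = (-2, -1)
  L1 track_target: idle → wire stays (-2, -1)
  L2 recharge: active, suppressor → wire = (-2, 1)
  L3 escape: active, suppressor → wire = (-1, -3)
  L4 explore_frontier: idle → wire stays (-1, -3)
  actuator = (-1, -3)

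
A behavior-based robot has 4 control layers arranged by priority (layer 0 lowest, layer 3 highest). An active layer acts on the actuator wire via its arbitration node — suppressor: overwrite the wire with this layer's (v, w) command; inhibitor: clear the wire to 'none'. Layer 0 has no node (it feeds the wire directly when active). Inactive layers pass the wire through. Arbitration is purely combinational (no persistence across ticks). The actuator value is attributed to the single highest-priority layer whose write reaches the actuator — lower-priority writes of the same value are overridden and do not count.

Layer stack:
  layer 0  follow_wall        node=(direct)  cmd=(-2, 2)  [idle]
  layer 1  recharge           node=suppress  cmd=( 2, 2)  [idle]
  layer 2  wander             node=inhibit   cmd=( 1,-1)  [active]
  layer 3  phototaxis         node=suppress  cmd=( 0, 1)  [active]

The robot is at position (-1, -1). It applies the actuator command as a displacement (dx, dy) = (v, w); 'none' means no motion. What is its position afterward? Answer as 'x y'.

-1 0

layer 0 (follow_wall) idle — none
layer 1 (recharge) idle — unchanged: none
layer 2 (wander) active — inhibits: none
layer 3 (phototaxis) active — suppresses: (0, 1)
→ actuator (0, 1)
position: (-1, -1) + (0, 1) = (-1, 0)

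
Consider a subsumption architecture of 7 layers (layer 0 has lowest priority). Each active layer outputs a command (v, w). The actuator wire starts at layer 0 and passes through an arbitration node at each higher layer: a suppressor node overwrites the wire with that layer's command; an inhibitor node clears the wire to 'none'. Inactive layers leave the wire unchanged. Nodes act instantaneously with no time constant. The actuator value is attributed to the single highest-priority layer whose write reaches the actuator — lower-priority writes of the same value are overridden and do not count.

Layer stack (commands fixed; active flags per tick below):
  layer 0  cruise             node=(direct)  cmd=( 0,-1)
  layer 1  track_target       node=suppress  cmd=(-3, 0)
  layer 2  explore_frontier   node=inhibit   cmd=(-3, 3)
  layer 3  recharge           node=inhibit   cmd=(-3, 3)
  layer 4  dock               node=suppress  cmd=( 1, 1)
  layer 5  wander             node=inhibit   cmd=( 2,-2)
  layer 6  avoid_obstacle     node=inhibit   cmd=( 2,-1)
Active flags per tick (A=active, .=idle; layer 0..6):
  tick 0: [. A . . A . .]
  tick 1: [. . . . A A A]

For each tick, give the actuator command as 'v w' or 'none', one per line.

tick 0:
  L0 cruise: idle → wire = none
  L1 track_target: active, suppressor → wire = (-3, 0)
  L2 explore_frontier: idle → wire stays (-3, 0)
  L3 recharge: idle → wire stays (-3, 0)
  L4 dock: active, suppressor → wire = (1, 1)
  L5 wander: idle → wire stays (1, 1)
  L6 avoid_obstacle: idle → wire stays (1, 1)
  actuator = (1, 1)
tick 1:
  L0 cruise: idle → wire = none
  L1 track_target: idle → wire stays none
  L2 explore_frontier: idle → wire stays none
  L3 recharge: idle → wire stays none
  L4 dock: active, suppressor → wire = (1, 1)
  L5 wander: active, inhibitor → wire = none
  L6 avoid_obstacle: active, inhibitor → wire = none
  actuator = none

1 1
none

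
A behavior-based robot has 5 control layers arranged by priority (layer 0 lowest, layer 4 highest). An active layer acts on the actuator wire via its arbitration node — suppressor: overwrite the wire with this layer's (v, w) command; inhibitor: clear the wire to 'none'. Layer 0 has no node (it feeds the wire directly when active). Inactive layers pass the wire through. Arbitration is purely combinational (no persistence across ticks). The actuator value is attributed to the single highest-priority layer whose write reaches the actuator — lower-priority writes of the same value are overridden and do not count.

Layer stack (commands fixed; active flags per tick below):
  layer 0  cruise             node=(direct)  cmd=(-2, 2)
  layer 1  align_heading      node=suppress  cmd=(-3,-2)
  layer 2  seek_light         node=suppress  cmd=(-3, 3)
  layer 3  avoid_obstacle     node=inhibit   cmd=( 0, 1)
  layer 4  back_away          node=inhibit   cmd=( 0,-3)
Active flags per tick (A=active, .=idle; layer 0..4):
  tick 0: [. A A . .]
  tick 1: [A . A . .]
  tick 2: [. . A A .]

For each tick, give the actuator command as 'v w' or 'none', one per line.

tick 0:
  L0 cruise: idle → wire = none
  L1 align_heading: active, suppressor → wire = (-3, -2)
  L2 seek_light: active, suppressor → wire = (-3, 3)
  L3 avoid_obstacle: idle → wire stays (-3, 3)
  L4 back_away: idle → wire stays (-3, 3)
  actuator = (-3, 3)
tick 1:
  L0 cruise: active, feeds wire = (-2, 2)
  L1 align_heading: idle → wire stays (-2, 2)
  L2 seek_light: active, suppressor → wire = (-3, 3)
  L3 avoid_obstacle: idle → wire stays (-3, 3)
  L4 back_away: idle → wire stays (-3, 3)
  actuator = (-3, 3)
tick 2:
  L0 cruise: idle → wire = none
  L1 align_heading: idle → wire stays none
  L2 seek_light: active, suppressor → wire = (-3, 3)
  L3 avoid_obstacle: active, inhibitor → wire = none
  L4 back_away: idle → wire stays none
  actuator = none

-3 3
-3 3
none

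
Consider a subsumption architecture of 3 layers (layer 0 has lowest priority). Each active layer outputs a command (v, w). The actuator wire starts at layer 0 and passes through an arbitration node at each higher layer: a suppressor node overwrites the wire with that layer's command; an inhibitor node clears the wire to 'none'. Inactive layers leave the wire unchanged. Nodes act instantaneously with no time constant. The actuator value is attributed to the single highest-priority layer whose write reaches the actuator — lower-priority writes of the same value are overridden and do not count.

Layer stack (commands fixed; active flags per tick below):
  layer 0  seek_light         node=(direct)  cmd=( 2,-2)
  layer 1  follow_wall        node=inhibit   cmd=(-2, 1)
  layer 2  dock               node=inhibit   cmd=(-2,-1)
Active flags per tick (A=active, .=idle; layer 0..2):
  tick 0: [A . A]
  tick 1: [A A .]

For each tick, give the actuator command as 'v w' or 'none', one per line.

none
none

tick 0:
  L0 seek_light: active, feeds wire = (2, -2)
  L1 follow_wall: idle → wire stays (2, -2)
  L2 dock: active, inhibitor → wire = none
  actuator = none
tick 1:
  L0 seek_light: active, feeds wire = (2, -2)
  L1 follow_wall: active, inhibitor → wire = none
  L2 dock: idle → wire stays none
  actuator = none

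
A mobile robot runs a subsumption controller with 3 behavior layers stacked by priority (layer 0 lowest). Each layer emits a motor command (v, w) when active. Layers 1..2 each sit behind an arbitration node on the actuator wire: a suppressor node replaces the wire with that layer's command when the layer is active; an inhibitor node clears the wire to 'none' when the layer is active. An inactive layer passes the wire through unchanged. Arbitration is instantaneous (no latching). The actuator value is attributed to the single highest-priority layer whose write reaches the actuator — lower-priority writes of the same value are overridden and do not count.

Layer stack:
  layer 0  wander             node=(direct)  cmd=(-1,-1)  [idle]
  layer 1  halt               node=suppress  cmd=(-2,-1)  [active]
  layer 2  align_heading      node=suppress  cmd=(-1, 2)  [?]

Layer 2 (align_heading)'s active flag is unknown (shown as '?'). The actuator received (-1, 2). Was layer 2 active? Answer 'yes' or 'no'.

yes

If layer 2 is active=yes:
  actuator would be (-1, 2)
If layer 2 is active=no:
  actuator would be (-2, -1)
Observed (-1, 2), so layer 2 was active.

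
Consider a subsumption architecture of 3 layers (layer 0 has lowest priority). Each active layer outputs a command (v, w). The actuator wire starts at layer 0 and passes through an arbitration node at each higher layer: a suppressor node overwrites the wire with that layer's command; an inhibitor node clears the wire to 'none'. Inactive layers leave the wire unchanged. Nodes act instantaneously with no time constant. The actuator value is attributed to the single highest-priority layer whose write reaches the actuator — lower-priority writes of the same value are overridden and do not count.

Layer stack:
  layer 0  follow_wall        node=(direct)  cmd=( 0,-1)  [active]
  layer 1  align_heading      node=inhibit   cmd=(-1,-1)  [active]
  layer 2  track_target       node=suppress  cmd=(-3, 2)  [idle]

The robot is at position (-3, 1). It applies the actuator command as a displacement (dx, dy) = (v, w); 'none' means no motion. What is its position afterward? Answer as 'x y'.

layer 0 (follow_wall) active — direct: (0, -1)
layer 1 (align_heading) active — inhibits: none
layer 2 (track_target) idle — unchanged: none
→ actuator none
position: (-3, 1) + none = (-3, 1)

-3 1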